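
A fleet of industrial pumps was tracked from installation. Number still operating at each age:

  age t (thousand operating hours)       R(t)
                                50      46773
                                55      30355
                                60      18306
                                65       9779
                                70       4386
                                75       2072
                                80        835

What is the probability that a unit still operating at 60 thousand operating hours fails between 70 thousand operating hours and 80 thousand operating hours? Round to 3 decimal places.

0.194

This is the probability of reaching 70 but not 80, conditional on being operational at 60: (R(70) − R(80)) / R(60).
= (4386 − 835) / 18306 = 3551 / 18306 = 0.193980.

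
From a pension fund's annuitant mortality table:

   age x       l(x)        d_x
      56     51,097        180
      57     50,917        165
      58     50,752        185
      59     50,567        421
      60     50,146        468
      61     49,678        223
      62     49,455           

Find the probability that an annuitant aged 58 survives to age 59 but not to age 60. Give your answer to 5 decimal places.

This is the probability of reaching 59 but not 60, conditional on being alive at 58: (l(59) − l(60)) / l(58).
= (50,567 − 50,146) / 50,752 = 421 / 50,752 = 0.008295.

0.00830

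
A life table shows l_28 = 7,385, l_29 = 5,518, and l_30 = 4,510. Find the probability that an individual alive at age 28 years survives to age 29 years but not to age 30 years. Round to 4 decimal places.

0.1365

This is the probability of reaching 29 but not 30, conditional on being alive at 28: (l_29 − l_30) / l_28.
= (5,518 − 4,510) / 7,385 = 1,008 / 7,385 = 0.136493.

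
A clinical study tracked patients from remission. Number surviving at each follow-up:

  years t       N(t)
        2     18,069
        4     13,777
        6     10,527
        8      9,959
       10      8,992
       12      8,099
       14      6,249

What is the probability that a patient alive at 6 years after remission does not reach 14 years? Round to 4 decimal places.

0.4064

P(die before 14 | alive at 6) = 1 − N(14)/N(6) = 1 − 6,249/10,527 = (4,278)/10,527 = 0.406384.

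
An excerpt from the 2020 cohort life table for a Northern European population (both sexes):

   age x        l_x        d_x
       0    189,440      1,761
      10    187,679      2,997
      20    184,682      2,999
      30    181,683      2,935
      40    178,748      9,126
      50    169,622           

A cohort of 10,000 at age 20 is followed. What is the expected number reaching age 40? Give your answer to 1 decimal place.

9678.7

The relevant probability is 178,748/184,682 = 0.967869.
Expected number = 10,000 × 0.967869 = 9678.7.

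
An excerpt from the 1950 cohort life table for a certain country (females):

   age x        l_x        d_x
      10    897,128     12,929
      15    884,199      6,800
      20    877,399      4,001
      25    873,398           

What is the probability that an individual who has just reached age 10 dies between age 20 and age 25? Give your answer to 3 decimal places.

0.004

This is the probability of reaching 20 but not 25, conditional on being alive at 10: (l_20 − l_25) / l_10.
= (877,399 − 873,398) / 897,128 = 4,001 / 897,128 = 0.004460.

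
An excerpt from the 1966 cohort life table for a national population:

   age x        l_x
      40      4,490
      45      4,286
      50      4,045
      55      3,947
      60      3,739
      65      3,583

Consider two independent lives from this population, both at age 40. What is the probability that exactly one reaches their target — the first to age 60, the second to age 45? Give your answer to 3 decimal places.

p₁ = l_60/l_40 = 3,739/4,490 = 0.832739; p₂ = l_45/l_40 = 4,286/4,490 = 0.954566.
P(exactly one) = p₁(1−p₂) + (1−p₁)p₂ = 0.037835 + 0.159662 = 0.197496.

0.197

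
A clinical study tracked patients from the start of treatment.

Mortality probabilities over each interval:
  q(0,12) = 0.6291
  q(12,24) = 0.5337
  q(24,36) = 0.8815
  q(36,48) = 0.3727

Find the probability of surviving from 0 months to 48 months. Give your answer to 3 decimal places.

0.013

The overall survival probability is (1 − 0.6291) × (1 − 0.5337) × (1 − 0.8815) × (1 − 0.3727).
= 0.3709 × 0.4663 × 0.1185 × 0.6273 = 0.012856.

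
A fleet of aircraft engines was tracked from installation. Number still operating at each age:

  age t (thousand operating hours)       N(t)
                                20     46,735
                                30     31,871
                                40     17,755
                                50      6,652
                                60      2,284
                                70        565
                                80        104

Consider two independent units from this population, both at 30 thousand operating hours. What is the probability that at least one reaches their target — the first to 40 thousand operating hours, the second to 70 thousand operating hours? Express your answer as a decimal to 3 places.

0.565

p₁ = N(40)/N(30) = 17,755/31,871 = 0.557090; p₂ = N(70)/N(30) = 565/31,871 = 0.017728.
P(at least one) = 1 − (1−p₁)(1−p₂) = 1 − 0.442910 × 0.982272 = 0.564942.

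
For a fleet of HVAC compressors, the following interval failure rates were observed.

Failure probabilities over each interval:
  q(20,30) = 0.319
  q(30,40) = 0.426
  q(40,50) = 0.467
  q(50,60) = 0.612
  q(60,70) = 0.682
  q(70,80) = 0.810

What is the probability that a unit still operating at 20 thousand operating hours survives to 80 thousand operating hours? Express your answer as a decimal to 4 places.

0.0049

Chaining the interval survival probabilities: (1 − 0.319) × (1 − 0.426) × (1 − 0.467) × (1 − 0.612) × (1 − 0.682) × (1 − 0.810).
= 0.681 × 0.574 × 0.533 × 0.388 × 0.318 × 0.190 = 0.004884.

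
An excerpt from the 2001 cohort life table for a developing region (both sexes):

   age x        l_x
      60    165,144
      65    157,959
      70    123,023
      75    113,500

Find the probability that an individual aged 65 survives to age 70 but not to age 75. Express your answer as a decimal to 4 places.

We want 5|5q65 = (l_70 − l_75)/l_65.
This is the probability of reaching 70 but not 75, conditional on being alive at 65: (l_70 − l_75) / l_65.
= (123,023 − 113,500) / 157,959 = 9,523 / 157,959 = 0.060288.

0.0603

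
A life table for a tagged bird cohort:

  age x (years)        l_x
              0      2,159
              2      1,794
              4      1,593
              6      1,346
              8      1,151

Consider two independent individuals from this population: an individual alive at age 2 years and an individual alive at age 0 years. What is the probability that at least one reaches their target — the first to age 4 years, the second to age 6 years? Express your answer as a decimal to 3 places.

p₁ = l_4/l_2 = 1,593/1,794 = 0.887960; p₂ = l_6/l_0 = 1,346/2,159 = 0.623437.
P(at least one) = 1 − (1−p₁)(1−p₂) = 1 − 0.112040 × 0.376563 = 0.957810.

0.958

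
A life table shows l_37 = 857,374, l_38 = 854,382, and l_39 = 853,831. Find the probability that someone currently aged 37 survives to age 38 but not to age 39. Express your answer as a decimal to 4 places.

We want 1|1q37 = (l_38 − l_39)/l_37.
This is the probability of reaching 38 but not 39, conditional on being alive at 37: (l_38 − l_39) / l_37.
= (854,382 − 853,831) / 857,374 = 551 / 857,374 = 0.000643.

0.0006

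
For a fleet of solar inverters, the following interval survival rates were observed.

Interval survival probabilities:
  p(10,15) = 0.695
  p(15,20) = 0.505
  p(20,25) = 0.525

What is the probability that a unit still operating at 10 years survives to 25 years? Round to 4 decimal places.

0.1843

Survival from 10 to 25 is the product of surviving each interval: 0.695 × 0.505 × 0.525.
= 0.184262.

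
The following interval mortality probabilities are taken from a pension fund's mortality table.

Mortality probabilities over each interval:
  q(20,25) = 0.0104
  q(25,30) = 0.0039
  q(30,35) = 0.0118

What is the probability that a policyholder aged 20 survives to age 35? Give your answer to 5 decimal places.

Survival from 20 to 35 is the product of surviving each interval: (1 − 0.0104) × (1 − 0.0039) × (1 − 0.0118).
= 0.9896 × 0.9961 × 0.9882 = 0.974109.

0.97411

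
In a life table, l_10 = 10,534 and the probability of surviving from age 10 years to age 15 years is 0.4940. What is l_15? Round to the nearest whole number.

l_15 = l_10 × p = 10,534 × 0.4940 = 5204.

5204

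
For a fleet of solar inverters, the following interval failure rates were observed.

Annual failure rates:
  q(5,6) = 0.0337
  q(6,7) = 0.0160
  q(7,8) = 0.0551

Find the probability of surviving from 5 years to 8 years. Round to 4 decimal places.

Chaining the interval survival probabilities: (1 − 0.0337) × (1 − 0.0160) × (1 − 0.0551).
= 0.9663 × 0.9840 × 0.9449 = 0.898448.

0.8984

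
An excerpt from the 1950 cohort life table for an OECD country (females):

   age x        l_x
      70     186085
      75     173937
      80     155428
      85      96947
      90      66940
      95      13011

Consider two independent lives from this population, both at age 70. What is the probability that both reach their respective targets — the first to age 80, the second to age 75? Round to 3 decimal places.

p₁ = l_80/l_70 = 155428/186085 = 0.835253; p₂ = l_75/l_70 = 173937/186085 = 0.934718.
P(both) = p₁ × p₂ = 0.835253 × 0.934718 = 0.780726.

0.781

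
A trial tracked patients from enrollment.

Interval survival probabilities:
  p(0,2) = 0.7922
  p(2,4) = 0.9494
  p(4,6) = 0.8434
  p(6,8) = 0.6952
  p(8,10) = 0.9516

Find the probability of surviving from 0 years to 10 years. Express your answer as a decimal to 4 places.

The overall survival probability is 0.7922 × 0.9494 × 0.8434 × 0.6952 × 0.9516.
= 0.419645.

0.4196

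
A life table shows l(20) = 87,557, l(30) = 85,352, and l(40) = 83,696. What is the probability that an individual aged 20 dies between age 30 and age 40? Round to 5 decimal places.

0.01891

This is the probability of reaching 30 but not 40, conditional on being alive at 20: (l(30) − l(40)) / l(20).
= (85,352 − 83,696) / 87,557 = 1,656 / 87,557 = 0.018913.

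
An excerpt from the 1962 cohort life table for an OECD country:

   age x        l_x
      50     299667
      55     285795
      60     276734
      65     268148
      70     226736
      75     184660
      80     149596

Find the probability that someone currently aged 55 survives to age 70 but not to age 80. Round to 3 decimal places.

This is the probability of reaching 70 but not 80, conditional on being alive at 55: (l_70 − l_80) / l_55.
= (226736 − 149596) / 285795 = 77140 / 285795 = 0.269914.

0.270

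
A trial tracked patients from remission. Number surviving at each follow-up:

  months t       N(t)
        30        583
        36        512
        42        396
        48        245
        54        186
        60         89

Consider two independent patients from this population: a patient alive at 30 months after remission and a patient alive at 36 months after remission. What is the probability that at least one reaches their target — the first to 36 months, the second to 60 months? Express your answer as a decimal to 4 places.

p₁ = N(36)/N(30) = 512/583 = 0.878216; p₂ = N(60)/N(36) = 89/512 = 0.173828.
P(at least one) = 1 − (1−p₁)(1−p₂) = 1 − 0.121784 × 0.826172 = 0.899385.

0.8994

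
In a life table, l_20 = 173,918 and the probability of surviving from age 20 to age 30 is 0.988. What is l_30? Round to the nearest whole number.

l_30 = l_20 × p = 173,918 × 0.988 = 171831.

171831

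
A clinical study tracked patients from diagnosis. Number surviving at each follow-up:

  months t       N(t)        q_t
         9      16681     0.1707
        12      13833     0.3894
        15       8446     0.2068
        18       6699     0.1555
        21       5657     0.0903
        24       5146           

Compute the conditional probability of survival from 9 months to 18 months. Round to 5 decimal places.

0.40159

The conditional survival probability is N(18)/N(9) = 6699/16681 = 0.401595.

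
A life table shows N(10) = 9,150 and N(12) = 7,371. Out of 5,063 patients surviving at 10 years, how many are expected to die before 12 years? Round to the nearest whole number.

The relevant probability is 1 − 7,371/9,150 = 0.194426.
Expected number = 5,063 × 0.194426 = 984.

984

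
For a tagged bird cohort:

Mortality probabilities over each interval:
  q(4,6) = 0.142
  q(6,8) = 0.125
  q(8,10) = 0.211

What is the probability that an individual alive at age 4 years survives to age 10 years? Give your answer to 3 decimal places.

Chaining the interval survival probabilities: (1 − 0.142) × (1 − 0.125) × (1 − 0.211).
= 0.858 × 0.875 × 0.789 = 0.592342.

0.592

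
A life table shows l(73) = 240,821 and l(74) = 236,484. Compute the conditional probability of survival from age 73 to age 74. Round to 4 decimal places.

The conditional survival probability is l(74)/l(73) = 236,484/240,821 = 0.981991.

0.9820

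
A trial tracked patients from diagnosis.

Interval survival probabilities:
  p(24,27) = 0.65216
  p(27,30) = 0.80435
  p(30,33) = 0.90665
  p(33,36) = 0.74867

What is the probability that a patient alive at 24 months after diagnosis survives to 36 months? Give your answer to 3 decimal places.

0.356

Chaining the interval survival probabilities: 0.65216 × 0.80435 × 0.90665 × 0.74867.
= 0.356065.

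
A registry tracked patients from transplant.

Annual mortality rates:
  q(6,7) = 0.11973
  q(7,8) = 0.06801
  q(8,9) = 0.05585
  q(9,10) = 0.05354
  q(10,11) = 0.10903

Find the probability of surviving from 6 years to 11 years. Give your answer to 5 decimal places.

Survival from 6 to 11 is the product of surviving each interval: (1 − 0.11973) × (1 − 0.06801) × (1 − 0.05585) × (1 − 0.05354) × (1 − 0.10903).
= 0.88027 × 0.93199 × 0.94415 × 0.94646 × 0.89097 = 0.653181.

0.65318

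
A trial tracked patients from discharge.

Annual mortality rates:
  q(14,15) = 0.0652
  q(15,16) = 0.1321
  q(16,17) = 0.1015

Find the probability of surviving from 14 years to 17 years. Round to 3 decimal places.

Survival from 14 to 17 is the product of surviving each interval: (1 − 0.0652) × (1 − 0.1321) × (1 − 0.1015).
= 0.9348 × 0.8679 × 0.8985 = 0.728965.

0.729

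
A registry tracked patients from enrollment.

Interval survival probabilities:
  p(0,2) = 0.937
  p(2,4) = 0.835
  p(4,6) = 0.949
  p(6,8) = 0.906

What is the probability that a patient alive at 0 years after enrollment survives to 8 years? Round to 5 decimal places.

Chaining the interval survival probabilities: 0.937 × 0.835 × 0.949 × 0.906.
= 0.672699.

0.67270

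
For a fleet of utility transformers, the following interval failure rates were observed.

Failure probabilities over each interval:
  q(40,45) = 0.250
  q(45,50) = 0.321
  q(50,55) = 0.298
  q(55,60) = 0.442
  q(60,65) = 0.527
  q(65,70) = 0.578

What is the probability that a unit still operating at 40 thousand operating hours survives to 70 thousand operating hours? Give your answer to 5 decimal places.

0.03982

Chaining the interval survival probabilities: (1 − 0.250) × (1 − 0.321) × (1 − 0.298) × (1 − 0.442) × (1 − 0.527) × (1 − 0.578).
= 0.750 × 0.679 × 0.702 × 0.558 × 0.473 × 0.422 = 0.039818.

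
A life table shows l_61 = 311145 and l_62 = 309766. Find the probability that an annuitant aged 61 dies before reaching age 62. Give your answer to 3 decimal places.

P(die before 62 | alive at 61) = 1 − l_62/l_61 = 1 − 309766/311145 = (1379)/311145 = 0.004432.

0.004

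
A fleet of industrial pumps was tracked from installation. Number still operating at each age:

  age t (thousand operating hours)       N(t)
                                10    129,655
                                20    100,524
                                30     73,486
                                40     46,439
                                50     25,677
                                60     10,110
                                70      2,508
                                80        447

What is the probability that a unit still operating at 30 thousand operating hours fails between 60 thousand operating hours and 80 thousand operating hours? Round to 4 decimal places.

0.1315

This is the probability of reaching 60 but not 80, conditional on being operational at 30: (N(60) − N(80)) / N(30).
= (10,110 − 447) / 73,486 = 9,663 / 73,486 = 0.131494.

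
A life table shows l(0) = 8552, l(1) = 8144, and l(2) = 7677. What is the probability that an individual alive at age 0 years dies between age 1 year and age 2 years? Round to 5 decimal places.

This is the probability of reaching 1 but not 2, conditional on being alive at 0: (l(1) − l(2)) / l(0).
= (8144 − 7677) / 8552 = 467 / 8552 = 0.054607.

0.05461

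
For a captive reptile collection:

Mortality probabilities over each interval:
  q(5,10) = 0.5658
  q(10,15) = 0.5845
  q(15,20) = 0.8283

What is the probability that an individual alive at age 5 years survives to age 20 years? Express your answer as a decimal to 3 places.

0.031

P(survive 5→20) = (1 − 0.5658) × (1 − 0.5845) × (1 − 0.8283).
= 0.4342 × 0.4155 × 0.1717 = 0.030976.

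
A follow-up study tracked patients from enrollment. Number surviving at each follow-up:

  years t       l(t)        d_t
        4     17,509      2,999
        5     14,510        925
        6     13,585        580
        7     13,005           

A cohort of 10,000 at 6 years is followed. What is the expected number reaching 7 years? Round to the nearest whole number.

The relevant probability is 13,005/13,585 = 0.957306.
Expected number = 10,000 × 0.957306 = 9573.

9573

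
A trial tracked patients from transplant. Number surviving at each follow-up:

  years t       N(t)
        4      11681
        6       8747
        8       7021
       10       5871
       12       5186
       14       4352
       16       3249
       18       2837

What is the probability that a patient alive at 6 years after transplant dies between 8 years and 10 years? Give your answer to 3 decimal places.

This is the probability of reaching 8 but not 10, conditional on being alive at 6: (N(8) − N(10)) / N(6).
= (7021 − 5871) / 8747 = 1150 / 8747 = 0.131474.

0.131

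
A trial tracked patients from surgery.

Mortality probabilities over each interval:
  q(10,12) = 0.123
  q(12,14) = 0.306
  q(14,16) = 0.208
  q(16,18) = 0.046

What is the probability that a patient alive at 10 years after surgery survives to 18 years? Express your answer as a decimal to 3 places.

Survival from 10 to 18 is the product of surviving each interval: (1 − 0.123) × (1 − 0.306) × (1 − 0.208) × (1 − 0.046).
= 0.877 × 0.694 × 0.792 × 0.954 = 0.459867.

0.460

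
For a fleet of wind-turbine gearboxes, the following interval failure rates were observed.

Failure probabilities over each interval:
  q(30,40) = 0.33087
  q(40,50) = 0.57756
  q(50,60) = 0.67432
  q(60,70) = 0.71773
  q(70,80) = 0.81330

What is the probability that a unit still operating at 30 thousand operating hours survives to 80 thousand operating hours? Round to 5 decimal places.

0.00485

Survival from 30 to 80 is the product of surviving each interval: (1 − 0.33087) × (1 − 0.57756) × (1 − 0.67432) × (1 − 0.71773) × (1 − 0.81330).
= 0.66913 × 0.42244 × 0.32568 × 0.28227 × 0.18670 = 0.004851.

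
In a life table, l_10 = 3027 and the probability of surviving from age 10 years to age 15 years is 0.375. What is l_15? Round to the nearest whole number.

l_15 = l_10 × p = 3027 × 0.375 = 1135.

1135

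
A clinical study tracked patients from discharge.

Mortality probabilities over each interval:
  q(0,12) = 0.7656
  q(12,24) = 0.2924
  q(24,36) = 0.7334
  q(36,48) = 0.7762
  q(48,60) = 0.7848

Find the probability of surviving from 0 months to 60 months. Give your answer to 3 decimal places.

Chaining the interval survival probabilities: (1 − 0.7656) × (1 − 0.2924) × (1 − 0.7334) × (1 − 0.7762) × (1 − 0.7848).
= 0.2344 × 0.7076 × 0.2666 × 0.2238 × 0.2152 = 0.002130.

0.002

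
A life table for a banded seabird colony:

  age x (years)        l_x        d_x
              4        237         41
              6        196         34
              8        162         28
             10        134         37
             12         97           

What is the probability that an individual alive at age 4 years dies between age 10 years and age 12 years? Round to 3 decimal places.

0.156

This is the probability of reaching 10 but not 12, conditional on being alive at 4: (l_10 − l_12) / l_4.
= (134 − 97) / 237 = 37 / 237 = 0.156118.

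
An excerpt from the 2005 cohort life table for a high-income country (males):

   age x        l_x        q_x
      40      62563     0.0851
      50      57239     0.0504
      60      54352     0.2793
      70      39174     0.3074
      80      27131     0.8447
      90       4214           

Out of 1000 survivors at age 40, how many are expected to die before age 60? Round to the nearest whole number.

131

The relevant probability is 1 − 54352/62563 = 0.131244.
Expected number = 1000 × 0.131244 = 131.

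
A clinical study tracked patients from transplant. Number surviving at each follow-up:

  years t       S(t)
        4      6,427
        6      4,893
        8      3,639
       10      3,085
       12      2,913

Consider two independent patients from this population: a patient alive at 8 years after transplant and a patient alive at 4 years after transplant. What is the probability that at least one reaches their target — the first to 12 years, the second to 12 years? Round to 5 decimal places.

0.89092

p₁ = S(12)/S(8) = 2,913/3,639 = 0.800495; p₂ = S(12)/S(4) = 2,913/6,427 = 0.453244.
P(at least one) = 1 − (1−p₁)(1−p₂) = 1 − 0.199505 × 0.546756 = 0.890919.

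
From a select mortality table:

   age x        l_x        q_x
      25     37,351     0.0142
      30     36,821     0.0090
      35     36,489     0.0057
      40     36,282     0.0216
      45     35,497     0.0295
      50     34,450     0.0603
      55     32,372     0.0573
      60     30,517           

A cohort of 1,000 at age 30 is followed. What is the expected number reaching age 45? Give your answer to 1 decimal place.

The relevant probability is 35,497/36,821 = 0.964042.
Expected number = 1,000 × 0.964042 = 964.0.

964.0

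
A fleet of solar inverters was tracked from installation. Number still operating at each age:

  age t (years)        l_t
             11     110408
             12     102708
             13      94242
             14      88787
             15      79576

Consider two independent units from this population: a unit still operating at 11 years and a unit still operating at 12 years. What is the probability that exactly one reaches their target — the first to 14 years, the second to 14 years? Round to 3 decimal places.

0.278

p₁ = l_14/l_11 = 88787/110408 = 0.804172; p₂ = l_14/l_12 = 88787/102708 = 0.864460.
P(exactly one) = p₁(1−p₂) + (1−p₁)p₂ = 0.108997 + 0.169285 = 0.278283.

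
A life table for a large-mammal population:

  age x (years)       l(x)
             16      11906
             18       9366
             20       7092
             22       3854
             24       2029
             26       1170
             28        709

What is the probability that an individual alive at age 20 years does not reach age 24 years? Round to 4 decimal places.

0.7139

P(die before 24 | alive at 20) = 1 − l(24)/l(20) = 1 − 2029/7092 = (5063)/7092 = 0.713903.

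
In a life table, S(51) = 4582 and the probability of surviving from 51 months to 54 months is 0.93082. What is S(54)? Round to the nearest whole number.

S(54) = S(51) × p = 4582 × 0.93082 = 4265.

4265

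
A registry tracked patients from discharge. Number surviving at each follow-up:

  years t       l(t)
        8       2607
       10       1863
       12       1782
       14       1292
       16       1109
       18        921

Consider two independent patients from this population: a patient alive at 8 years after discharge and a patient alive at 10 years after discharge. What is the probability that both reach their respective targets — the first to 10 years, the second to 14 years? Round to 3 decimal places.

0.496

p₁ = l(10)/l(8) = 1863/2607 = 0.714614; p₂ = l(14)/l(10) = 1292/1863 = 0.693505.
P(both) = p₁ × p₂ = 0.714614 × 0.693505 = 0.495588.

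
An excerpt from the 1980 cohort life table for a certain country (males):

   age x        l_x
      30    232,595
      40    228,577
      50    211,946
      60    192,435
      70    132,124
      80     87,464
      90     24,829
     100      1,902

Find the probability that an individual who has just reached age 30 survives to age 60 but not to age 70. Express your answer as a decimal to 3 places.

0.259

This is the probability of reaching 60 but not 70, conditional on being alive at 30: (l_60 − l_70) / l_30.
= (192,435 − 132,124) / 232,595 = 60,311 / 232,595 = 0.259296.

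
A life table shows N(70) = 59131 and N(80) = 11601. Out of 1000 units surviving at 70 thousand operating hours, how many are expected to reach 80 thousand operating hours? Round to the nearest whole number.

The relevant probability is 11601/59131 = 0.196192.
Expected number = 1000 × 0.196192 = 196.

196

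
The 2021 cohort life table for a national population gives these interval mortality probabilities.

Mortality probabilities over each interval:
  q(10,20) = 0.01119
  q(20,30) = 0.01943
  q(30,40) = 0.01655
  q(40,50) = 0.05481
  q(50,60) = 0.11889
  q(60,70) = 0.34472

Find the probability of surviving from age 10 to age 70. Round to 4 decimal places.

0.5204

Chaining the interval survival probabilities: (1 − 0.01119) × (1 − 0.01943) × (1 − 0.01655) × (1 − 0.05481) × (1 − 0.11889) × (1 − 0.34472).
= 0.98881 × 0.98057 × 0.98345 × 0.94519 × 0.88111 × 0.65528 = 0.520379.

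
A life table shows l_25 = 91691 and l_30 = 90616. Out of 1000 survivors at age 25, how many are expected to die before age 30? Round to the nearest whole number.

12

The relevant probability is 1 − 90616/91691 = 0.011724.
Expected number = 1000 × 0.011724 = 12.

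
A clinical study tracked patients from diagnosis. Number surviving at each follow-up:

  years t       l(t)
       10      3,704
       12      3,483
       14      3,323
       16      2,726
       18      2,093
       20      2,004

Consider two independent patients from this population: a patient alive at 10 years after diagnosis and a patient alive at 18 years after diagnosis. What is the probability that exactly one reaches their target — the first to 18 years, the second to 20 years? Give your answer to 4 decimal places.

p₁ = l(18)/l(10) = 2,093/3,704 = 0.565065; p₂ = l(20)/l(18) = 2,004/2,093 = 0.957477.
P(exactly one) = p₁(1−p₂) + (1−p₁)p₂ = 0.024028 + 0.416440 = 0.440469.

0.4405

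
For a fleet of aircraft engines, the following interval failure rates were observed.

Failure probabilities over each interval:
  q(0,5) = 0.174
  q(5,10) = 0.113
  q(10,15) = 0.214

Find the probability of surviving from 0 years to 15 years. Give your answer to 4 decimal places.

P(survive 0→15) = (1 − 0.174) × (1 − 0.113) × (1 − 0.214).
= 0.826 × 0.887 × 0.786 = 0.575872.

0.5759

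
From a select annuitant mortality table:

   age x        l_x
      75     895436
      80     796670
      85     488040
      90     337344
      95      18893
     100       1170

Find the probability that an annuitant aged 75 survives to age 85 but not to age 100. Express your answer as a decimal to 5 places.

0.54372

We want 10|15q75 = (l_85 − l_100)/l_75.
This is the probability of reaching 85 but not 100, conditional on being alive at 75: (l_85 − l_100) / l_75.
= (488040 − 1170) / 895436 = 486870 / 895436 = 0.543724.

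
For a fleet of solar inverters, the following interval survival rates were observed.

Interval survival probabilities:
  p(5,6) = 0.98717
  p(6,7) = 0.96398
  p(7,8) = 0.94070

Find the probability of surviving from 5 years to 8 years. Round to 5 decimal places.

0.89518

Survival from 5 to 8 is the product of surviving each interval: 0.98717 × 0.96398 × 0.94070.
= 0.895182.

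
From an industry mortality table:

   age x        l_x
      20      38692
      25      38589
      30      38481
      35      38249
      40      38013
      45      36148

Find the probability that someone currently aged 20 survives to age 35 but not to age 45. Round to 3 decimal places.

0.054

We want 15|10q20 = (l_35 − l_45)/l_20.
This is the probability of reaching 35 but not 45, conditional on being alive at 20: (l_35 − l_45) / l_20.
= (38249 − 36148) / 38692 = 2101 / 38692 = 0.054301.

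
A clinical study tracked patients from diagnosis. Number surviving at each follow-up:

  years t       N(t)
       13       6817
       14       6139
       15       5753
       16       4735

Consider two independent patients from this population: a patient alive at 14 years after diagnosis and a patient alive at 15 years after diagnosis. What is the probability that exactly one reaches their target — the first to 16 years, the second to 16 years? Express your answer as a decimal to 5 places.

p₁ = N(16)/N(14) = 4735/6139 = 0.771298; p₂ = N(16)/N(15) = 4735/5753 = 0.823049.
P(exactly one) = p₁(1−p₂) + (1−p₁)p₂ = 0.136482 + 0.188233 = 0.324715.

0.32471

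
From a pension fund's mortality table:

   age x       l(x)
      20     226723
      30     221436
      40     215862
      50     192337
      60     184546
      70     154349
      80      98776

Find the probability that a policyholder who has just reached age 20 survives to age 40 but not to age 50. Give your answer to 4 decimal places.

This is the probability of reaching 40 but not 50, conditional on being alive at 20: (l(40) − l(50)) / l(20).
= (215862 − 192337) / 226723 = 23525 / 226723 = 0.103761.

0.1038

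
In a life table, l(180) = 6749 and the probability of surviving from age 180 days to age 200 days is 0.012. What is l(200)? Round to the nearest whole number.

81

l(200) = l(180) × p = 6749 × 0.012 = 81.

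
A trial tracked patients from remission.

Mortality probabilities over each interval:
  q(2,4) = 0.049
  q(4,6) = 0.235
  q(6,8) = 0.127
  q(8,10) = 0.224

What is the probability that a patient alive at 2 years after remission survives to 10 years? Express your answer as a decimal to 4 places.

Chaining the interval survival probabilities: (1 − 0.049) × (1 − 0.235) × (1 − 0.127) × (1 − 0.224).
= 0.951 × 0.765 × 0.873 × 0.776 = 0.492854.

0.4929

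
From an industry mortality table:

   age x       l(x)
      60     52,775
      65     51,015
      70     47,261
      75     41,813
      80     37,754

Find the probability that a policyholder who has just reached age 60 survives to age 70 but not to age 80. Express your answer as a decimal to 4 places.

This is the probability of reaching 70 but not 80, conditional on being alive at 60: (l(70) − l(80)) / l(60).
= (47,261 − 37,754) / 52,775 = 9,507 / 52,775 = 0.180142.

0.1801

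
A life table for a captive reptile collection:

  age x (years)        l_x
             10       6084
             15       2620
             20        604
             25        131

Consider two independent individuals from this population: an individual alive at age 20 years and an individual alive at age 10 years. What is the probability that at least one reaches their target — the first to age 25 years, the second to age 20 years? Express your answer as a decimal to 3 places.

0.295

p₁ = l_25/l_20 = 131/604 = 0.216887; p₂ = l_20/l_10 = 604/6084 = 0.099277.
P(at least one) = 1 − (1−p₁)(1−p₂) = 1 − 0.783113 × 0.900723 = 0.294632.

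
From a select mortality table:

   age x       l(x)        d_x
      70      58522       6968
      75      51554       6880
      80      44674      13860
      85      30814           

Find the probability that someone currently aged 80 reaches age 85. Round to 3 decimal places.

The conditional survival probability is l(85)/l(80) = 30814/44674 = 0.689752.

0.690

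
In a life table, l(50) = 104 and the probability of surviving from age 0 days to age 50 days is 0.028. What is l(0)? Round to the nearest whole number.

l(0) = l(50) / p = 104 / 0.028 = 3714.

3714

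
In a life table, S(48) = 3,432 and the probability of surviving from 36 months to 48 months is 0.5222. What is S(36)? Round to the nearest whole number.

6572

S(36) = S(48) / p = 3,432 / 0.5222 = 6572.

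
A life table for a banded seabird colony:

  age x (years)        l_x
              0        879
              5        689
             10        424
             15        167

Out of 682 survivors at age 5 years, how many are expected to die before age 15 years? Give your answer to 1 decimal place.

516.7

The relevant probability is 1 − 167/689 = 0.757620.
Expected number = 682 × 0.757620 = 516.7.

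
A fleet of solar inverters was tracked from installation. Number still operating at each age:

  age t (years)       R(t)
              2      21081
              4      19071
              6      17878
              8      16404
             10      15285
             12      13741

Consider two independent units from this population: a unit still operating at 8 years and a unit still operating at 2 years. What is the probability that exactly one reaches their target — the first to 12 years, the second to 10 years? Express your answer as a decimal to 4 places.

p₁ = R(12)/R(8) = 13741/16404 = 0.837662; p₂ = R(10)/R(2) = 15285/21081 = 0.725060.
P(exactly one) = p₁(1−p₂) + (1−p₁)p₂ = 0.230307 + 0.117705 = 0.348012.

0.3480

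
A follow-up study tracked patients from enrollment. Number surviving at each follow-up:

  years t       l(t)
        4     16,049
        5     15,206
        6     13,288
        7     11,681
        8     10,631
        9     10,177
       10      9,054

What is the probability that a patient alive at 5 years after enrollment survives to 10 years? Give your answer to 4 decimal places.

0.5954

The conditional survival probability is l(10)/l(5) = 9,054/15,206 = 0.595423.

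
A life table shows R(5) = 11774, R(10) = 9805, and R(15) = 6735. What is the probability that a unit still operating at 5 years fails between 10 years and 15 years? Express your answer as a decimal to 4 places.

0.2607

This is the probability of reaching 10 but not 15, conditional on being operational at 5: (R(10) − R(15)) / R(5).
= (9805 − 6735) / 11774 = 3070 / 11774 = 0.260744.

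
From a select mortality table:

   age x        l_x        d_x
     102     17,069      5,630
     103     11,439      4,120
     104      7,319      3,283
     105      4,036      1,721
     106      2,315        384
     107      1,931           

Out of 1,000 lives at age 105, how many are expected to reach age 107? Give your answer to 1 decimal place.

478.4

The relevant probability is 1,931/4,036 = 0.478444.
Expected number = 1,000 × 0.478444 = 478.4.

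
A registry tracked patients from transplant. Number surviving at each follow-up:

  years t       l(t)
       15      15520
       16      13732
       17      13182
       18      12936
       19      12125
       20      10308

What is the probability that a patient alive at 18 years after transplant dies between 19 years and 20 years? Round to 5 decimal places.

0.14046

This is the probability of reaching 19 but not 20, conditional on being alive at 18: (l(19) − l(20)) / l(18).
= (12125 − 10308) / 12936 = 1817 / 12936 = 0.140461.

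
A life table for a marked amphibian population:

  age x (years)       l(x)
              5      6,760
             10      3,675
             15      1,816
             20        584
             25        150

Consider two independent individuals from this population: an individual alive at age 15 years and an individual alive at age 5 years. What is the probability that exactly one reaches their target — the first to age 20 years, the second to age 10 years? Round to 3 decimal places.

p₁ = l(20)/l(15) = 584/1,816 = 0.321586; p₂ = l(10)/l(5) = 3,675/6,760 = 0.543639.
P(exactly one) = p₁(1−p₂) + (1−p₁)p₂ = 0.146759 + 0.368812 = 0.515572.

0.516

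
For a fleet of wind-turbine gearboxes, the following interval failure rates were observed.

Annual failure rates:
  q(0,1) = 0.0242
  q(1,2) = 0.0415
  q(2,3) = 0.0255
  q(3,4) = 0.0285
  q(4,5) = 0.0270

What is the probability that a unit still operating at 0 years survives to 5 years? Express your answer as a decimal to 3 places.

0.862

Chaining the interval survival probabilities: (1 − 0.0242) × (1 − 0.0415) × (1 − 0.0255) × (1 − 0.0285) × (1 − 0.0270).
= 0.9758 × 0.9585 × 0.9745 × 0.9715 × 0.9730 = 0.861570.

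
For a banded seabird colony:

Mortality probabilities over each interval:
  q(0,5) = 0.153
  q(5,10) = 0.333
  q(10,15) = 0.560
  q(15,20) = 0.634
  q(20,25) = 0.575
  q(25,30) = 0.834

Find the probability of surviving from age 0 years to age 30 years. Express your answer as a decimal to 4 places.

0.0064

Survival from 0 to 30 is the product of surviving each interval: (1 − 0.153) × (1 − 0.333) × (1 − 0.560) × (1 − 0.634) × (1 − 0.575) × (1 − 0.834).
= 0.847 × 0.667 × 0.440 × 0.366 × 0.425 × 0.166 = 0.006419.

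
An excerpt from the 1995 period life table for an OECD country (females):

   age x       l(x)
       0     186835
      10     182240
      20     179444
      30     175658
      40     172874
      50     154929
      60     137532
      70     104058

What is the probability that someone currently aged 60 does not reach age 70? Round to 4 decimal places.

0.2434

P(die before 70 | alive at 60) = 1 − l(70)/l(60) = 1 − 104058/137532 = (33474)/137532 = 0.243391.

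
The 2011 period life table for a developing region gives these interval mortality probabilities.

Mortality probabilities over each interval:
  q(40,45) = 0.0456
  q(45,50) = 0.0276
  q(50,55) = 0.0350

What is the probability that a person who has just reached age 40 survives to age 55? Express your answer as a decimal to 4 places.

Chaining the interval survival probabilities: (1 − 0.0456) × (1 − 0.0276) × (1 − 0.0350).
= 0.9544 × 0.9724 × 0.9650 = 0.895577.

0.8956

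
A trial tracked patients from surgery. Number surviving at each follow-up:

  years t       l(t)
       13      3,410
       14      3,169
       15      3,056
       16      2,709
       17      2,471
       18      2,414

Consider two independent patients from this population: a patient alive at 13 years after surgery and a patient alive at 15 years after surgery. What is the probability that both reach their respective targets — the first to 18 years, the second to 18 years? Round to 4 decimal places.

p₁ = l(18)/l(13) = 2,414/3,410 = 0.707918; p₂ = l(18)/l(15) = 2,414/3,056 = 0.789921.
P(both) = p₁ × p₂ = 0.707918 × 0.789921 = 0.559199.

0.5592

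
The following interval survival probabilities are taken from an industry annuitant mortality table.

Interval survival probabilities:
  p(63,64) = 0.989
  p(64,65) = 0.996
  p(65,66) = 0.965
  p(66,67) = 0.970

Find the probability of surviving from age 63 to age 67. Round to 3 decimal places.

P(survive 63→67) = 0.989 × 0.996 × 0.965 × 0.970.
= 0.922050.

0.922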